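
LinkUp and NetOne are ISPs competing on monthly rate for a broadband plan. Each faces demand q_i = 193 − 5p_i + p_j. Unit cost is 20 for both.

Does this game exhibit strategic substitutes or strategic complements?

strategic complements

LinkUp's profit: π = (p_{LinkUp} − 20)(193 − 5p_{LinkUp} + p_{NetOne}).
∂π/∂p_{LinkUp} = 293 − 10p_{LinkUp} + p_{NetOne} = 0 ⇒ p_{LinkUp} = 29.3 + 0.1p_{NetOne}.
The best-response slope dp_{LinkUp}/dp_{NetOne} = 0.1 > 0: the reaction function is upward-sloping, so the choices are strategic complements.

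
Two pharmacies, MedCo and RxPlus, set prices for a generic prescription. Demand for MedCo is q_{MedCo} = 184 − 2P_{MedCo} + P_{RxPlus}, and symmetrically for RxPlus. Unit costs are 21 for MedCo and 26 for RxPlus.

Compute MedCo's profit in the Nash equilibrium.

MedCo's profit: π = (P_{MedCo} − 21)(184 − 2P_{MedCo} + P_{RxPlus}).
∂π/∂P_{MedCo} = 226 − 4P_{MedCo} + P_{RxPlus} = 0 ⇒ P_{MedCo} = 56.5 + 0.25P_{RxPlus}.
Similarly P_{RxPlus} = 59 + 0.25P_{MedCo}.
Substituting the second reaction function into the first: P_{MedCo} = 56.5 + 0.25(59 + 0.25P_{MedCo}), which gives 0.9375P_{MedCo} = 71.25 ⇒ P_{MedCo} = 76.
Then P_{RxPlus} = 59 + 0.25·76 = 78.
q_{MedCo} = 184 − 2·76 + 78 = 110.
Profit = (76 − 21)·110 = 6050.

6050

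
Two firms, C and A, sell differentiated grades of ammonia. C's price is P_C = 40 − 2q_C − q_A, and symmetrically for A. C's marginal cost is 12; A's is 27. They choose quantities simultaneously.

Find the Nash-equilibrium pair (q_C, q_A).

6.6, 1.6

Firm C's profit: π = q_C(40 − 2q_C − q_A) − 12q_C.
∂π/∂q_C = 28 − 4q_C − q_A = 0 ⇒ q_C = 7 − 0.25q_A.
Similarly q_A = 3.25 − 0.25q_C.
Solving the two reaction functions simultaneously: (1 − (−0.25)(−0.25))q_C = 7 − 0.25·3.25, so 0.9375q_C = 6.1875 and q_C = 6.6.
Then q_A = 3.25 − 0.25·6.6 = 1.6.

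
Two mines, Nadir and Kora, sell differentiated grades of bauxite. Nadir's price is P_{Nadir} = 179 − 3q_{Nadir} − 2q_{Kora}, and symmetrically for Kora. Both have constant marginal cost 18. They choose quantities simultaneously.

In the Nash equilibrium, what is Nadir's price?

78.375

Mine Nadir's profit: π = q_{Nadir}(179 − 3q_{Nadir} − 2q_{Kora}) − 18q_{Nadir}.
∂π/∂q_{Nadir} = 161 − 6q_{Nadir} − 2q_{Kora} = 0 ⇒ q_{Nadir} = 161/6 − (1/3)q_{Kora}.
The game is symmetric, so in equilibrium q_{Kora} = q_{Nadir}: the reaction function gives (4/3)q_{Nadir} = 161/6, hence q_{Nadir} = 20.125.
P_{Nadir} = 179 − 3·20.125 − 2·20.125 = 78.375.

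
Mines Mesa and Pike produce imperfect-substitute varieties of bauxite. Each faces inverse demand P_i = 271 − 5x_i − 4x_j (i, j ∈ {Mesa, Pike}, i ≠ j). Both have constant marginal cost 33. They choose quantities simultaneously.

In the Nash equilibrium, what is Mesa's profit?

Mine Mesa's profit: π = x_{Mesa}(271 − 5x_{Mesa} − 4x_{Pike}) − 33x_{Mesa}.
∂π/∂x_{Mesa} = 238 − 10x_{Mesa} − 4x_{Pike} = 0 ⇒ x_{Mesa} = 23.8 − 0.4x_{Pike}.
Setting x_{Mesa} = x_{Pike} in the reaction function: x_{Mesa} = 23.8 − 0.4x_{Mesa}, so x_{Mesa} = 23.8 / 1.4 = 17.
P_{Mesa} = 271 − 5·17 − 4·17 = 118.
Profit = (118 − 33)·17 = 1445.

1445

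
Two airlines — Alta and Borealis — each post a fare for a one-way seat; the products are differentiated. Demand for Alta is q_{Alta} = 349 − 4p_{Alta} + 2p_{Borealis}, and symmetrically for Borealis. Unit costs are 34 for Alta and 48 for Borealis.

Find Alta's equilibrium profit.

Alta's profit: π = (p_{Alta} − 34)(349 − 4p_{Alta} + 2p_{Borealis}).
∂π/∂p_{Alta} = 485 − 8p_{Alta} + 2p_{Borealis} = 0 ⇒ p_{Alta} = 60.625 + 0.25p_{Borealis}.
Similarly p_{Borealis} = 67.625 + 0.25p_{Alta}.
Substituting the second reaction function into the first: p_{Alta} = 60.625 + 0.25(67.625 + 0.25p_{Alta}), which gives 0.9375p_{Alta} = 2481/32 ⇒ p_{Alta} = 82.7.
Then p_{Borealis} = 67.625 + 0.25·82.7 = 88.3.
q_{Alta} = 349 − 4·82.7 + 2·88.3 = 194.8.
Profit = (82.7 − 34)·194.8 = 9486.76.

9486.76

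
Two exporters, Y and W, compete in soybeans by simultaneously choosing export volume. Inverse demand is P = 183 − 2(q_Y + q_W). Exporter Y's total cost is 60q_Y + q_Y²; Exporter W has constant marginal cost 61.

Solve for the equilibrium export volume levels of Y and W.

Exporter Y's profit: π = q_Y(183 − 2(q_Y + q_W)) − 60q_Y − q_Y².
∂π/∂q_Y = 123 − 6q_Y − 2q_W = 0, so q_Y = 20.5 − (1/3)q_W.
For W: ∂π/∂q_W = 122 − 4q_W − 2q_Y = 0 ⇒ q_W = 30.5 − 0.5q_Y.
Substituting the second reaction function into the first: q_Y = 20.5 − (1/3)(30.5 − 0.5q_Y), which gives (5/6)q_Y = 31/3 ⇒ q_Y = 12.4.
Then q_W = 30.5 − 0.5·12.4 = 24.3.

12.4, 24.3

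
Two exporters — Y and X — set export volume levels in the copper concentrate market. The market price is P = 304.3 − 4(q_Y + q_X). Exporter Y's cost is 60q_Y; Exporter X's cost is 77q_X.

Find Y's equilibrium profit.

Exporter Y's profit: π = q_Y(304.3 − 4(q_Y + q_X)) − 60q_Y.
∂π/∂q_Y = 244.3 − 8q_Y − 4q_X = 0, so q_Y = 30.5375 − 0.5q_X.
By the same steps for X: q_X = 28.4125 − 0.5q_Y.
Solving the two reaction functions simultaneously: (1 − (−0.5)(−0.5))q_Y = 30.5375 − 0.5·28.4125, so 0.75q_Y = 2613/160 and q_Y = 21.775.
Then q_X = 28.4125 − 0.5·21.775 = 17.525.
Price P = 304.3 − 4·39.3 = 147.1.
Y's profit: (147.1 − 60)·21.775 = 1896.6025.

1896.6025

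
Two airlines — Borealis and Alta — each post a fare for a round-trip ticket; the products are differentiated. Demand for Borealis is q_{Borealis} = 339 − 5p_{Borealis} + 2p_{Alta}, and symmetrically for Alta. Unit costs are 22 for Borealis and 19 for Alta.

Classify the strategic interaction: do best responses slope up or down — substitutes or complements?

strategic complements

Borealis's profit: π = (p_{Borealis} − 22)(339 − 5p_{Borealis} + 2p_{Alta}).
∂π/∂p_{Borealis} = 449 − 10p_{Borealis} + 2p_{Alta} = 0 ⇒ p_{Borealis} = 44.9 + 0.2p_{Alta}.
The best-response slope dp_{Borealis}/dp_{Alta} = 0.2 > 0: the reaction function is upward-sloping, so the choices are strategic complements.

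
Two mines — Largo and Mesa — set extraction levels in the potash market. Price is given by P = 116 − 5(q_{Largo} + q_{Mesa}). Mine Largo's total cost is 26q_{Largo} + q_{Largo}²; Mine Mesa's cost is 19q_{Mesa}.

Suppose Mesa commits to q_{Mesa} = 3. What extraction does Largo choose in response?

Mine Largo's profit: π = q_{Largo}(116 − 5(q_{Largo} + q_{Mesa})) − 26q_{Largo} − q_{Largo}².
∂π/∂q_{Largo} = 90 − 12q_{Largo} − 5q_{Mesa} = 0, so q_{Largo} = 7.5 − (5/12)q_{Mesa}.
At q_{Mesa} = 3: q_{Largo} = 7.5 − (5/12)·3 = 6.25.

6.25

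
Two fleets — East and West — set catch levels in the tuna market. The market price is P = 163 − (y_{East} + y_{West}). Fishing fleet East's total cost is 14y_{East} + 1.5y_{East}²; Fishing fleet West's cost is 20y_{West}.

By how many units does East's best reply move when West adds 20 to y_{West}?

-4

Fishing fleet East's profit: π = y_{East}(163 − (y_{East} + y_{West})) − 14y_{East} − 1.5y_{East}².
∂π/∂y_{East} = 149 − 5y_{East} − y_{West} = 0, so y_{East} = 29.8 − 0.2y_{West}.
The reaction-function slope is −0.2, so a 20-unit rise in y_{West} moves y_{East} by −0.2 × 20 = −4. East's best response falls — the actions are strategic substitutes.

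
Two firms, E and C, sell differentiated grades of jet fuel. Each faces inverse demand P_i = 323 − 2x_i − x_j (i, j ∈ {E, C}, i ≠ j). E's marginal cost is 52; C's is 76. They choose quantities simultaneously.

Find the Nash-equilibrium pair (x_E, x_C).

55.8, 47.8

Firm E's profit: π = x_E(323 − 2x_E − x_C) − 52x_E.
∂π/∂x_E = 271 − 4x_E − x_C = 0 ⇒ x_E = 67.75 − 0.25x_C.
Similarly x_C = 61.75 − 0.25x_E.
Solving the two reaction functions simultaneously: (1 − (−0.25)(−0.25))x_E = 67.75 − 0.25·61.75, so 0.9375x_E = 52.3125 and x_E = 55.8.
Then x_C = 61.75 − 0.25·55.8 = 47.8.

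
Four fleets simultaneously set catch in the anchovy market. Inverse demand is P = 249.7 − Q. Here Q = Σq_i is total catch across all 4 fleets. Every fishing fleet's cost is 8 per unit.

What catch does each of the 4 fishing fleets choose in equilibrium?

A representative fishing fleet's profit is π_i = q_i(249.7 − Q) − 8q_i, with Q = q_i + Σ_{j≠i} q_j.
First-order condition: 241.7 − 2q_i − Σ_{j≠i} q_j = 0.
Imposing symmetry (q_j = q for all j) turns Σ_{j≠i} q_j into 3q, so 241.7 = 5q and q = 48.34.

48.34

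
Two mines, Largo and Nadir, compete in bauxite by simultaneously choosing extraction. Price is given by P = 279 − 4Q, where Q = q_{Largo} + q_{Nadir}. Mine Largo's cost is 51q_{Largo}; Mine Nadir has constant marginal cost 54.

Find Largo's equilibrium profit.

1482.25

Mine Largo's profit: π = q_{Largo}(279 − 4(q_{Largo} + q_{Nadir})) − 51q_{Largo}.
∂π/∂q_{Largo} = 228 − 8q_{Largo} − 4q_{Nadir} = 0, so q_{Largo} = 28.5 − 0.5q_{Nadir}.
By the same steps for Nadir: q_{Nadir} = 28.125 − 0.5q_{Largo}.
Substituting the second reaction function into the first: q_{Largo} = 28.5 − 0.5(28.125 − 0.5q_{Largo}), which gives 0.75q_{Largo} = 14.4375 ⇒ q_{Largo} = 19.25.
Then q_{Nadir} = 28.125 − 0.5·19.25 = 18.5.
Price P = 279 − 4·37.75 = 128.
Largo's profit: (128 − 51)·19.25 = 1482.25.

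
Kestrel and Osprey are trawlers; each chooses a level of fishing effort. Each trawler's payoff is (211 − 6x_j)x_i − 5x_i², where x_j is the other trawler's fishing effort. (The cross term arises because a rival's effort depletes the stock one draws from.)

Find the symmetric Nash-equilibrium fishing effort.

Kestrel's payoff is (211 − 6x_O)x_K − 5x_K².
∂π/∂x_K = 211 − 6x_O − 10x_K = 0, so x_K = 21.1 − 0.6x_O.
By symmetry x_O = x_K; substituting into the reaction function, 1.6x_K = 21.1 and x_K = 13.1875.

13.1875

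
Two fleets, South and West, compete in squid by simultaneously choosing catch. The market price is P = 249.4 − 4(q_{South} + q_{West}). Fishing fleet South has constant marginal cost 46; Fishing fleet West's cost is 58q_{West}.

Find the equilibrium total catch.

32.9

Fishing fleet South's profit: π = q_{South}(249.4 − 4(q_{South} + q_{West})) − 46q_{South}.
∂π/∂q_{South} = 203.4 − 8q_{South} − 4q_{West} = 0, so q_{South} = 25.425 − 0.5q_{West}.
By the same steps for West: q_{West} = 23.925 − 0.5q_{South}.
Substituting the second reaction function into the first: q_{South} = 25.425 − 0.5(23.925 − 0.5q_{South}), which gives 0.75q_{South} = 13.4625 ⇒ q_{South} = 17.95.
Then q_{West} = 23.925 − 0.5·17.95 = 14.95.
Total catch: 17.95 + 14.95 = 32.9.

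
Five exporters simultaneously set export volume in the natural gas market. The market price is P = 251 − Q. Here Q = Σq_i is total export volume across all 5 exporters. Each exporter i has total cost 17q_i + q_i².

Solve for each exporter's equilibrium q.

A representative exporter's profit is π_i = q_i(251 − Q) − 17q_i − q_i², with Q = q_i + Σ_{j≠i} q_j.
First-order condition: 234 − 4q_i − Σ_{j≠i} q_j = 0.
In a symmetric equilibrium every exporter chooses the same q, so Σ_{j≠i} q_j = 4q. The condition becomes 234 − 8q = 0, giving q = 234/8 = 29.25.

29.25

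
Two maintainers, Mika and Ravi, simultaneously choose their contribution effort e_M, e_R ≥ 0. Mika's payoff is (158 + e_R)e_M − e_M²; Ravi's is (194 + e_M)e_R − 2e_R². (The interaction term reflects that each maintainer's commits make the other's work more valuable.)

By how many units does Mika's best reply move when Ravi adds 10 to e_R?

5

Expanding Mika's payoff: 158e_M + e_Re_M − e_M².
∂π/∂e_M = 158 + e_R − 2e_M = 0, so e_M = 79 + 0.5e_R.
The reaction-function slope is 0.5, so a 10-unit rise in e_R moves e_M by 0.5 × 10 = 5. Mika's best response rises — the actions are strategic complements.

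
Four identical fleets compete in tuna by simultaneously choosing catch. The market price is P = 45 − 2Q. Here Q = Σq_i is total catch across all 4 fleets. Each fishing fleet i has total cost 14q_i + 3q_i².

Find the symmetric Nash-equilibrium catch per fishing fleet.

A representative fishing fleet's profit is π_i = q_i(45 − 2Q) − 14q_i − 3q_i², with Q = q_i + Σ_{j≠i} q_j.
First-order condition: 31 − 10q_i − 2Σ_{j≠i} q_j = 0.
In a symmetric equilibrium every fishing fleet chooses the same q, so Σ_{j≠i} q_j = 3q. The condition becomes 31 − 16q = 0, giving q = 31/16 = 1.9375.

1.9375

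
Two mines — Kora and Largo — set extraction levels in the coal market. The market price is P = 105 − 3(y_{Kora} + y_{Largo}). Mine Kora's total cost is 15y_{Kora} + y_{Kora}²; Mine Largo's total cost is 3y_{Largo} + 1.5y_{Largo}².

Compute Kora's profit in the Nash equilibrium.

256

Mine Kora's profit: π = y_{Kora}(105 − 3(y_{Kora} + y_{Largo})) − 15y_{Kora} − y_{Kora}².
∂π/∂y_{Kora} = 90 − 8y_{Kora} − 3y_{Largo} = 0, so y_{Kora} = 11.25 − 0.375y_{Largo}.
For Largo: ∂π/∂y_{Largo} = 102 − 9y_{Largo} − 3y_{Kora} = 0 ⇒ y_{Largo} = 34/3 − (1/3)y_{Kora}.
Substituting the second reaction function into the first: y_{Kora} = 11.25 − 0.375(34/3 − (1/3)y_{Kora}), which gives 0.875y_{Kora} = 7 ⇒ y_{Kora} = 8.
Then y_{Largo} = 34/3 − (1/3)·8 = 26/3.
Price P = 105 − 3·(50/3) = 55.
Kora's profit: (55 − 15)·8 − (8)² = 256.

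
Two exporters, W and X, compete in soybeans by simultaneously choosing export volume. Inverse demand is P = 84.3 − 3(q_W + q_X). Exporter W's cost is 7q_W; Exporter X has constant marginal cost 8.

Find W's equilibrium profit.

227.07

Exporter W's profit: π = q_W(84.3 − 3(q_W + q_X)) − 7q_W.
∂π/∂q_W = 77.3 − 6q_W − 3q_X = 0, so q_W = 773/60 − 0.5q_X.
By the same steps for X: q_X = 763/60 − 0.5q_W.
Plugging q_X into W's best response: q_W = 773/60 − 0.5(763/60 − 0.5q_W) ⇒ 0.75q_W = 6.525, so q_W = 8.7.
Then q_X = 763/60 − 0.5·8.7 = 251/30.
Price P = 84.3 − 3·(256/15) = 33.1.
W's profit: (33.1 − 7)·8.7 = 227.07.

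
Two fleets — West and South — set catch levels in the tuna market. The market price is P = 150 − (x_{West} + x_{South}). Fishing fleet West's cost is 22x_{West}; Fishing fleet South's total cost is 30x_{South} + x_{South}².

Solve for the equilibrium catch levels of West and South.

56, 16

Fishing fleet West's profit: π = x_{West}(150 − (x_{West} + x_{South})) − 22x_{West}.
∂π/∂x_{West} = 128 − 2x_{West} − x_{South} = 0, so x_{West} = 64 − 0.5x_{South}.
For South: ∂π/∂x_{South} = 120 − 4x_{South} − x_{West} = 0 ⇒ x_{South} = 30 − 0.25x_{West}.
Plugging x_{South} into West's best response: x_{West} = 64 − 0.5(30 − 0.25x_{West}) ⇒ 0.875x_{West} = 49, so x_{West} = 56.
Then x_{South} = 30 − 0.25·56 = 16.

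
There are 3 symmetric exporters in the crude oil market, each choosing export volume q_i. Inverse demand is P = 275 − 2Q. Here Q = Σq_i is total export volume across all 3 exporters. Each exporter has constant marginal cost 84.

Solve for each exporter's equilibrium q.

A representative exporter's profit is π_i = q_i(275 − 2Q) − 84q_i, with Q = q_i + Σ_{j≠i} q_j.
First-order condition: 191 − 4q_i − 2Σ_{j≠i} q_j = 0.
Imposing symmetry (q_j = q for all j) turns Σ_{j≠i} q_j into 2q, so 191 = 8q and q = 23.875.

23.875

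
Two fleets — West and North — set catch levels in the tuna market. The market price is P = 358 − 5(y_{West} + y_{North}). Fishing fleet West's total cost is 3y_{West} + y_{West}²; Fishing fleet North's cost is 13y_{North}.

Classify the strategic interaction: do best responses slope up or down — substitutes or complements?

Fishing fleet West's profit: π = y_{West}(358 − 5(y_{West} + y_{North})) − 3y_{West} − y_{West}².
∂π/∂y_{West} = 355 − 12y_{West} − 5y_{North} = 0, so y_{West} = 355/12 − (5/12)y_{North}.
The best-response slope dy_{West}/dy_{North} = −5/12 < 0: the reaction function is downward-sloping, so the choices are strategic substitutes.

strategic substitutes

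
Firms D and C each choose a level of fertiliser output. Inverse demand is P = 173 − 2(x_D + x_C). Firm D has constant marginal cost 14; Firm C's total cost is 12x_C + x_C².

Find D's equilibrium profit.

1997.12

Firm D's profit: π = x_D(173 − 2(x_D + x_C)) − 14x_D.
∂π/∂x_D = 159 − 4x_D − 2x_C = 0, so x_D = 39.75 − 0.5x_C.
For C: ∂π/∂x_C = 161 − 6x_C − 2x_D = 0 ⇒ x_C = 161/6 − (1/3)x_D.
Solving the two reaction functions simultaneously: (1 − (−0.5)(−1/3))x_D = 39.75 − 0.5·(161/6), so (5/6)x_D = 79/3 and x_D = 31.6.
Then x_C = 161/6 − (1/3)·31.6 = 16.3.
Price P = 173 − 2·47.9 = 77.2.
D's profit: (77.2 − 14)·31.6 = 1997.12.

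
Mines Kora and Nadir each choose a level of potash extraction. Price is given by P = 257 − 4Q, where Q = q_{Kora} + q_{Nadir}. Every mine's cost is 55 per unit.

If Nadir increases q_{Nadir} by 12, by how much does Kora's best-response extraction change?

-6

Mine Kora's profit: π = q_{Kora}(257 − 4(q_{Kora} + q_{Nadir})) − 55q_{Kora}.
∂π/∂q_{Kora} = 202 − 8q_{Kora} − 4q_{Nadir} = 0, so q_{Kora} = 25.25 − 0.5q_{Nadir}.
The reaction-function slope is −0.5, so a 12-unit rise in q_{Nadir} moves q_{Kora} by −0.5 × 12 = −6. Kora's best response falls — the actions are strategic substitutes.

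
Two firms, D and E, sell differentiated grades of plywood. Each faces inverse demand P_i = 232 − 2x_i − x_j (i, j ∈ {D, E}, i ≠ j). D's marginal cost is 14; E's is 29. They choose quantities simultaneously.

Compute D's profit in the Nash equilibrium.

3978.32

Firm D's profit: π = x_D(232 − 2x_D − x_E) − 14x_D.
∂π/∂x_D = 218 − 4x_D − x_E = 0 ⇒ x_D = 54.5 − 0.25x_E.
Similarly x_E = 50.75 − 0.25x_D.
Solving the two reaction functions simultaneously: (1 − (−0.25)(−0.25))x_D = 54.5 − 0.25·50.75, so 0.9375x_D = 41.8125 and x_D = 44.6.
Then x_E = 50.75 − 0.25·44.6 = 39.6.
P_D = 232 − 2·44.6 − 39.6 = 103.2.
Profit = (103.2 − 14)·44.6 = 3978.32.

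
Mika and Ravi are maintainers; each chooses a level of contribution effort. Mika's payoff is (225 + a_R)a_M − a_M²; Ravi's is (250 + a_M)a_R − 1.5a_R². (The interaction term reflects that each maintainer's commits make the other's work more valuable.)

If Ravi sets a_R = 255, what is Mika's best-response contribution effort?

Expanding Mika's payoff: 225a_M + a_Ra_M − a_M².
∂π/∂a_M = 225 + a_R − 2a_M = 0, so a_M = 112.5 + 0.5a_R.
At a_R = 255: a_M = 112.5 + 0.5·255 = 240.

240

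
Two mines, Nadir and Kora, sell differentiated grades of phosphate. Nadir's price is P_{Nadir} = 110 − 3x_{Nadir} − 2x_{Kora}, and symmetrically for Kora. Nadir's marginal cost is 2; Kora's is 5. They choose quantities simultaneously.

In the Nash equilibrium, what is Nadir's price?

43.0625

Mine Nadir's profit: π = x_{Nadir}(110 − 3x_{Nadir} − 2x_{Kora}) − 2x_{Nadir}.
∂π/∂x_{Nadir} = 108 − 6x_{Nadir} − 2x_{Kora} = 0 ⇒ x_{Nadir} = 18 − (1/3)x_{Kora}.
Similarly x_{Kora} = 17.5 − (1/3)x_{Nadir}.
Plugging x_{Kora} into Nadir's best response: x_{Nadir} = 18 − (1/3)(17.5 − (1/3)x_{Nadir}) ⇒ (8/9)x_{Nadir} = 73/6, so x_{Nadir} = 13.6875.
Then x_{Kora} = 17.5 − (1/3)·13.6875 = 12.9375.
P_{Nadir} = 110 − 3·13.6875 − 2·12.9375 = 43.0625.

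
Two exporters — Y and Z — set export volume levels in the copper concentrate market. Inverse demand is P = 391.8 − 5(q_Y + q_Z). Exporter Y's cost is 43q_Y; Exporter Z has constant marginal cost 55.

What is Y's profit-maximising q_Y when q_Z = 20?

Exporter Y's profit: π = q_Y(391.8 − 5(q_Y + q_Z)) − 43q_Y.
∂π/∂q_Y = 348.8 − 10q_Y − 5q_Z = 0, so q_Y = 34.88 − 0.5q_Z.
At q_Z = 20: q_Y = 34.88 − 0.5·20 = 24.88.

24.88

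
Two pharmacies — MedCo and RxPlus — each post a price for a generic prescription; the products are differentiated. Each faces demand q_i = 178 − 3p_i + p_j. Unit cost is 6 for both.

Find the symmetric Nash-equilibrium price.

39.2

MedCo's profit: π = (p_{MedCo} − 6)(178 − 3p_{MedCo} + p_{RxPlus}).
∂π/∂p_{MedCo} = 196 − 6p_{MedCo} + p_{RxPlus} = 0 ⇒ p_{MedCo} = 98/3 + (1/6)p_{RxPlus}.
By symmetry p_{RxPlus} = p_{MedCo}; substituting into the reaction function, (5/6)p_{MedCo} = 98/3 and p_{MedCo} = 39.2.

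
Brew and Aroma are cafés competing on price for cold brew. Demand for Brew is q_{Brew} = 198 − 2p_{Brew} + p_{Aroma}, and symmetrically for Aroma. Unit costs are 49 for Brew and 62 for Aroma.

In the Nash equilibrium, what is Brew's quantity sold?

Brew's profit: π = (p_{Brew} − 49)(198 − 2p_{Brew} + p_{Aroma}).
∂π/∂p_{Brew} = 296 − 4p_{Brew} + p_{Aroma} = 0 ⇒ p_{Brew} = 74 + 0.25p_{Aroma}.
Similarly p_{Aroma} = 80.5 + 0.25p_{Brew}.
Substituting the second reaction function into the first: p_{Brew} = 74 + 0.25(80.5 + 0.25p_{Brew}), which gives 0.9375p_{Brew} = 94.125 ⇒ p_{Brew} = 100.4.
Then p_{Aroma} = 80.5 + 0.25·100.4 = 105.6.
q_{Brew} = 198 − 2·100.4 + 105.6 = 102.8.

102.8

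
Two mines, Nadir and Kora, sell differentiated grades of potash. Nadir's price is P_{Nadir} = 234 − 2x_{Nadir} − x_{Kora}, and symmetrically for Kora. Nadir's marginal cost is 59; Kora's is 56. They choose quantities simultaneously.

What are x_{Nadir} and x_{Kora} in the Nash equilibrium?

34.8, 35.8

Mine Nadir's profit: π = x_{Nadir}(234 − 2x_{Nadir} − x_{Kora}) − 59x_{Nadir}.
∂π/∂x_{Nadir} = 175 − 4x_{Nadir} − x_{Kora} = 0 ⇒ x_{Nadir} = 43.75 − 0.25x_{Kora}.
Similarly x_{Kora} = 44.5 − 0.25x_{Nadir}.
Solving the two reaction functions simultaneously: (1 − (−0.25)(−0.25))x_{Nadir} = 43.75 − 0.25·44.5, so 0.9375x_{Nadir} = 32.625 and x_{Nadir} = 34.8.
Then x_{Kora} = 44.5 − 0.25·34.8 = 35.8.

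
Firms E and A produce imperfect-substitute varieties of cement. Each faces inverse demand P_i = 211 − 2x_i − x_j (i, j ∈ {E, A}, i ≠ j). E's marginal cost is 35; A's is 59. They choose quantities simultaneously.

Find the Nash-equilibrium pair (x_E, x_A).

36.8, 28.8

Firm E's profit: π = x_E(211 − 2x_E − x_A) − 35x_E.
∂π/∂x_E = 176 − 4x_E − x_A = 0 ⇒ x_E = 44 − 0.25x_A.
Similarly x_A = 38 − 0.25x_E.
Plugging x_A into E's best response: x_E = 44 − 0.25(38 − 0.25x_E) ⇒ 0.9375x_E = 34.5, so x_E = 36.8.
Then x_A = 38 − 0.25·36.8 = 28.8.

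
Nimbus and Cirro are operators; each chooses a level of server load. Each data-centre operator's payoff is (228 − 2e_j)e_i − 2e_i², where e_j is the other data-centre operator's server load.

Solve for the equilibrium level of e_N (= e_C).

Nimbus's payoff is (228 − 2e_C)e_N − 2e_N².
∂π/∂e_N = 228 − 2e_C − 4e_N = 0, so e_N = 57 − 0.5e_C.
The game is symmetric, so in equilibrium e_C = e_N: the reaction function gives 1.5e_N = 57, hence e_N = 38.

38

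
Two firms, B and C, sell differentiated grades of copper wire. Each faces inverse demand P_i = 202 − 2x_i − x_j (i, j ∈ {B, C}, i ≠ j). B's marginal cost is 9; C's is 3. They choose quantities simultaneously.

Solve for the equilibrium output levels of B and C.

38.2, 40.2

Firm B's profit: π = x_B(202 − 2x_B − x_C) − 9x_B.
∂π/∂x_B = 193 − 4x_B − x_C = 0 ⇒ x_B = 48.25 − 0.25x_C.
Similarly x_C = 49.75 − 0.25x_B.
Substituting the second reaction function into the first: x_B = 48.25 − 0.25(49.75 − 0.25x_B), which gives 0.9375x_B = 35.8125 ⇒ x_B = 38.2.
Then x_C = 49.75 − 0.25·38.2 = 40.2.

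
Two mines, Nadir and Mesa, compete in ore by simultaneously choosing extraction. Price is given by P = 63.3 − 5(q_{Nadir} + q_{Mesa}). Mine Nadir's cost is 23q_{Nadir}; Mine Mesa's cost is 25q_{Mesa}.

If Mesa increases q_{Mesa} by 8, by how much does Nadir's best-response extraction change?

-4

Mine Nadir's profit: π = q_{Nadir}(63.3 − 5(q_{Nadir} + q_{Mesa})) − 23q_{Nadir}.
∂π/∂q_{Nadir} = 40.3 − 10q_{Nadir} − 5q_{Mesa} = 0, so q_{Nadir} = 4.03 − 0.5q_{Mesa}.
The reaction-function slope is −0.5, so an 8-unit rise in q_{Mesa} moves q_{Nadir} by −0.5 × 8 = −4. Nadir's best response falls — the actions are strategic substitutes.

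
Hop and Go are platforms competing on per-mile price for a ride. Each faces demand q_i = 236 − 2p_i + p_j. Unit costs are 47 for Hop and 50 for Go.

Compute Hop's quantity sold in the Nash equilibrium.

126.8

Hop's profit: π = (p_{Hop} − 47)(236 − 2p_{Hop} + p_{Go}).
∂π/∂p_{Hop} = 330 − 4p_{Hop} + p_{Go} = 0 ⇒ p_{Hop} = 82.5 + 0.25p_{Go}.
Similarly p_{Go} = 84 + 0.25p_{Hop}.
Solving the two reaction functions simultaneously: (1 − (0.25)(0.25))p_{Hop} = 82.5 + 0.25·84, so 0.9375p_{Hop} = 103.5 and p_{Hop} = 110.4.
Then p_{Go} = 84 + 0.25·110.4 = 111.6.
q_{Hop} = 236 − 2·110.4 + 111.6 = 126.8.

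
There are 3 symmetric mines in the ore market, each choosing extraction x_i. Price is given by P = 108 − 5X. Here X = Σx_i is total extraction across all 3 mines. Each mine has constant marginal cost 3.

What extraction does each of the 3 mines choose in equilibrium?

5.25

A representative mine's profit is π_i = x_i(108 − 5X) − 3x_i, with X = x_i + Σ_{j≠i} x_j.
First-order condition: 105 − 10x_i − 5Σ_{j≠i} x_j = 0.
With identical mines, set every x_j = x: then 105 − 10x − 10x = 0, i.e. x = 105/20 = 5.25.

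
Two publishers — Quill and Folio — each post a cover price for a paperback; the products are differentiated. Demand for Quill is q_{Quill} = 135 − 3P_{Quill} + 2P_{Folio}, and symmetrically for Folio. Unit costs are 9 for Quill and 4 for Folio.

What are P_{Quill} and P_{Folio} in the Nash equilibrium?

39.5625, 37.6875

Quill's profit: π = (P_{Quill} − 9)(135 − 3P_{Quill} + 2P_{Folio}).
∂π/∂P_{Quill} = 162 − 6P_{Quill} + 2P_{Folio} = 0 ⇒ P_{Quill} = 27 + (1/3)P_{Folio}.
Similarly P_{Folio} = 24.5 + (1/3)P_{Quill}.
Plugging P_{Folio} into Quill's best response: P_{Quill} = 27 + (1/3)(24.5 + (1/3)P_{Quill}) ⇒ (8/9)P_{Quill} = 211/6, so P_{Quill} = 39.5625.
Then P_{Folio} = 24.5 + (1/3)·39.5625 = 37.6875.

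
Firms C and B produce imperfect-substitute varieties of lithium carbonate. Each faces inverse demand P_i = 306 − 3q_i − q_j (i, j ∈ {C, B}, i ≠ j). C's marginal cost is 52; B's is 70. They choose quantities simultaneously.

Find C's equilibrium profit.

4062.72

Firm C's profit: π = q_C(306 − 3q_C − q_B) − 52q_C.
∂π/∂q_C = 254 − 6q_C − q_B = 0 ⇒ q_C = 127/3 − (1/6)q_B.
Similarly q_B = 118/3 − (1/6)q_C.
Solving the two reaction functions simultaneously: (1 − (−1/6)(−1/6))q_C = 127/3 − (1/6)·(118/3), so (35/36)q_C = 322/9 and q_C = 36.8.
Then q_B = 118/3 − (1/6)·36.8 = 33.2.
P_C = 306 − 3·36.8 − 33.2 = 162.4.
Profit = (162.4 − 52)·36.8 = 4062.72.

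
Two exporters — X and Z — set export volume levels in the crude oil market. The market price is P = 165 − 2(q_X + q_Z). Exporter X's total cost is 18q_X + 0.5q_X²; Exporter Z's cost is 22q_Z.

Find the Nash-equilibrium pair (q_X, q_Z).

18.875, 26.3125

Exporter X's profit: π = q_X(165 − 2(q_X + q_Z)) − 18q_X − 0.5q_X².
∂π/∂q_X = 147 − 5q_X − 2q_Z = 0, so q_X = 29.4 − 0.4q_Z.
For Z: ∂π/∂q_Z = 143 − 4q_Z − 2q_X = 0 ⇒ q_Z = 35.75 − 0.5q_X.
Solving the two reaction functions simultaneously: (1 − (−0.4)(−0.5))q_X = 29.4 − 0.4·35.75, so 0.8q_X = 15.1 and q_X = 18.875.
Then q_Z = 35.75 − 0.5·18.875 = 26.3125.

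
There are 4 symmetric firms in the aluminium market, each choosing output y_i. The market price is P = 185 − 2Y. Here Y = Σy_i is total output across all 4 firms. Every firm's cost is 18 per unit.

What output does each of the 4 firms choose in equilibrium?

16.7

A representative firm's profit is π_i = y_i(185 − 2Y) − 18y_i, with Y = y_i + Σ_{j≠i} y_j.
First-order condition: 167 − 4y_i − 2Σ_{j≠i} y_j = 0.
In a symmetric equilibrium every firm chooses the same y, so Σ_{j≠i} y_j = 3y. The condition becomes 167 − 10y = 0, giving y = 167/10 = 16.7.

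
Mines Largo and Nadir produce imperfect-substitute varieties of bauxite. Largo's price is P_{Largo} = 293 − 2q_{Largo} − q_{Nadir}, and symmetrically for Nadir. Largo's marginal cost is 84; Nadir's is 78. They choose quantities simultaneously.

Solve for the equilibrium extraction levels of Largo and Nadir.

41.4, 43.4

Mine Largo's profit: π = q_{Largo}(293 − 2q_{Largo} − q_{Nadir}) − 84q_{Largo}.
∂π/∂q_{Largo} = 209 − 4q_{Largo} − q_{Nadir} = 0 ⇒ q_{Largo} = 52.25 − 0.25q_{Nadir}.
Similarly q_{Nadir} = 53.75 − 0.25q_{Largo}.
Solving the two reaction functions simultaneously: (1 − (−0.25)(−0.25))q_{Largo} = 52.25 − 0.25·53.75, so 0.9375q_{Largo} = 38.8125 and q_{Largo} = 41.4.
Then q_{Nadir} = 53.75 − 0.25·41.4 = 43.4.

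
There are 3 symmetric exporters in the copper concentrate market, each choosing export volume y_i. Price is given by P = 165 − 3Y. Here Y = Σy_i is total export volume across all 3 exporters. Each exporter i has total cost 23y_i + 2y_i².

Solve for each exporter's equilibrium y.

8.875

A representative exporter's profit is π_i = y_i(165 − 3Y) − 23y_i − 2y_i², with Y = y_i + Σ_{j≠i} y_j.
First-order condition: 142 − 10y_i − 3Σ_{j≠i} y_j = 0.
Imposing symmetry (y_j = y for all j) turns Σ_{j≠i} y_j into 2y, so 142 = 16y and y = 8.875.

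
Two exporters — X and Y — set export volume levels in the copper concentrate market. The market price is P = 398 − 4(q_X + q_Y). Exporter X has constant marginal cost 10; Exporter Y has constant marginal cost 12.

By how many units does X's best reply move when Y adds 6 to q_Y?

Exporter X's profit: π = q_X(398 − 4(q_X + q_Y)) − 10q_X.
∂π/∂q_X = 388 − 8q_X − 4q_Y = 0, so q_X = 48.5 − 0.5q_Y.
The reaction-function slope is −0.5, so a 6-unit rise in q_Y moves q_X by −0.5 × 6 = −3. X's best response falls — the actions are strategic substitutes.

-3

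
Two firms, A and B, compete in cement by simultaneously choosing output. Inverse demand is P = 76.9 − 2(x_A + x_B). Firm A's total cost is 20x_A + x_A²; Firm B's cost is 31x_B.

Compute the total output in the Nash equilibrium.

14.87

Firm A's profit: π = x_A(76.9 − 2(x_A + x_B)) − 20x_A − x_A².
∂π/∂x_A = 56.9 − 6x_A − 2x_B = 0, so x_A = 569/60 − (1/3)x_B.
For B: ∂π/∂x_B = 45.9 − 4x_B − 2x_A = 0 ⇒ x_B = 11.475 − 0.5x_A.
Solving the two reaction functions simultaneously: (1 − (−1/3)(−0.5))x_A = 569/60 − (1/3)·11.475, so (5/6)x_A = 679/120 and x_A = 6.79.
Then x_B = 11.475 − 0.5·6.79 = 8.08.
Total output: 6.79 + 8.08 = 14.87.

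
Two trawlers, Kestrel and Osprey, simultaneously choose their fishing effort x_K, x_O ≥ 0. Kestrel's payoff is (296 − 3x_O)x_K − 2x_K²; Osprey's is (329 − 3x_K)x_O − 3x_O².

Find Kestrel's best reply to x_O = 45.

40.25

Expanding Kestrel's payoff: 296x_K − 3x_Ox_K − 2x_K².
∂π/∂x_K = 296 − 3x_O − 4x_K = 0, so x_K = 74 − 0.75x_O.
At x_O = 45: x_K = 74 − 0.75·45 = 40.25.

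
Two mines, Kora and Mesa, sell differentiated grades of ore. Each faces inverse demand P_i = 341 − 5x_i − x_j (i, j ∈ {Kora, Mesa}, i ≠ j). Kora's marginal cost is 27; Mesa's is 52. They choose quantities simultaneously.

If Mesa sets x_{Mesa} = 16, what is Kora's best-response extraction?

Mine Kora's profit: π = x_{Kora}(341 − 5x_{Kora} − x_{Mesa}) − 27x_{Kora}.
∂π/∂x_{Kora} = 314 − 10x_{Kora} − x_{Mesa} = 0 ⇒ x_{Kora} = 31.4 − 0.1x_{Mesa}.
At x_{Mesa} = 16: x_{Kora} = 31.4 − 0.1·16 = 29.8.

29.8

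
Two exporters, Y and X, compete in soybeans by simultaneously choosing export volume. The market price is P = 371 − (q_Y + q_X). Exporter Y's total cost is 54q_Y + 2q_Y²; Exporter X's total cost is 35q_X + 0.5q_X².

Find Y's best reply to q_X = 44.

Exporter Y's profit: π = q_Y(371 − (q_Y + q_X)) − 54q_Y − 2q_Y².
∂π/∂q_Y = 317 − 6q_Y − q_X = 0, so q_Y = 317/6 − (1/6)q_X.
At q_X = 44: q_Y = 317/6 − (1/6)·44 = 45.5.

45.5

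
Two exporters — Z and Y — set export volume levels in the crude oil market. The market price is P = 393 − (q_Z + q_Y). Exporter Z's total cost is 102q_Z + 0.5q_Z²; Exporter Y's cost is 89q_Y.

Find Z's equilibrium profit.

4637.04

Exporter Z's profit: π = q_Z(393 − (q_Z + q_Y)) − 102q_Z − 0.5q_Z².
∂π/∂q_Z = 291 − 3q_Z − q_Y = 0, so q_Z = 97 − (1/3)q_Y.
For Y: ∂π/∂q_Y = 304 − 2q_Y − q_Z = 0 ⇒ q_Y = 152 − 0.5q_Z.
Solving the two reaction functions simultaneously: (1 − (−1/3)(−0.5))q_Z = 97 − (1/3)·152, so (5/6)q_Z = 139/3 and q_Z = 55.6.
Then q_Y = 152 − 0.5·55.6 = 124.2.
Price P = 393 − 179.8 = 213.2.
Z's profit: (213.2 − 102)·55.6 − 0.5(55.6)² = 4637.04.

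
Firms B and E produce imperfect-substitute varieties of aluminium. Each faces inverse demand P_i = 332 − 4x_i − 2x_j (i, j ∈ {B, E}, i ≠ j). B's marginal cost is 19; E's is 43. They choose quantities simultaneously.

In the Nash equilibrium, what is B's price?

Firm B's profit: π = x_B(332 − 4x_B − 2x_E) − 19x_B.
∂π/∂x_B = 313 − 8x_B − 2x_E = 0 ⇒ x_B = 39.125 − 0.25x_E.
Similarly x_E = 36.125 − 0.25x_B.
Solving the two reaction functions simultaneously: (1 − (−0.25)(−0.25))x_B = 39.125 − 0.25·36.125, so 0.9375x_B = 963/32 and x_B = 32.1.
Then x_E = 36.125 − 0.25·32.1 = 28.1.
P_B = 332 − 4·32.1 − 2·28.1 = 147.4.

147.4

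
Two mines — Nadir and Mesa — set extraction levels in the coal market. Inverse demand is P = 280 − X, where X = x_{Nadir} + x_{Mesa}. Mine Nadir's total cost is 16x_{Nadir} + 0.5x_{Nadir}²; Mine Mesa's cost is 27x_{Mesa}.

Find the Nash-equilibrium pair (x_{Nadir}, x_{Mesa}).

55, 99

Mine Nadir's profit: π = x_{Nadir}(280 − (x_{Nadir} + x_{Mesa})) − 16x_{Nadir} − 0.5x_{Nadir}².
∂π/∂x_{Nadir} = 264 − 3x_{Nadir} − x_{Mesa} = 0, so x_{Nadir} = 88 − (1/3)x_{Mesa}.
For Mesa: ∂π/∂x_{Mesa} = 253 − 2x_{Mesa} − x_{Nadir} = 0 ⇒ x_{Mesa} = 126.5 − 0.5x_{Nadir}.
Solving the two reaction functions simultaneously: (1 − (−1/3)(−0.5))x_{Nadir} = 88 − (1/3)·126.5, so (5/6)x_{Nadir} = 275/6 and x_{Nadir} = 55.
Then x_{Mesa} = 126.5 − 0.5·55 = 99.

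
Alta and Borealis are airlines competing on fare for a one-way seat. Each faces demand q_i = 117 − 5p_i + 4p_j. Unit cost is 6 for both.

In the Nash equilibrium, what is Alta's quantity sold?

Alta's profit: π = (p_{Alta} − 6)(117 − 5p_{Alta} + 4p_{Borealis}).
∂π/∂p_{Alta} = 147 − 10p_{Alta} + 4p_{Borealis} = 0 ⇒ p_{Alta} = 14.7 + 0.4p_{Borealis}.
Setting p_{Alta} = p_{Borealis} in the reaction function: p_{Alta} = 14.7 + 0.4p_{Alta}, so p_{Alta} = 14.7 / 0.6 = 24.5.
q_{Alta} = 117 − 5·24.5 + 4·24.5 = 92.5.

92.5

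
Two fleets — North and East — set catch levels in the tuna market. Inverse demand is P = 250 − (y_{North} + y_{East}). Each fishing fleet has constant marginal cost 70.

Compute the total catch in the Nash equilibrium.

120

Fishing fleet North's profit: π = y_{North}(250 − (y_{North} + y_{East})) − 70y_{North}.
∂π/∂y_{North} = 180 − 2y_{North} − y_{East} = 0, so y_{North} = 90 − 0.5y_{East}.
By symmetry y_{East} = y_{North}; substituting into the reaction function, 1.5y_{North} = 90 and y_{North} = 60.
Total catch: 60 + 60 = 120.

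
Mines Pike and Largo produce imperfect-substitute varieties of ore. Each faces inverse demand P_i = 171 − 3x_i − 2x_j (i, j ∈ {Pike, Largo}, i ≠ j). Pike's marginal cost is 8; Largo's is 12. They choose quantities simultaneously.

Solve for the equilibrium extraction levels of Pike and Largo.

20.625, 19.625

Mine Pike's profit: π = x_{Pike}(171 − 3x_{Pike} − 2x_{Largo}) − 8x_{Pike}.
∂π/∂x_{Pike} = 163 − 6x_{Pike} − 2x_{Largo} = 0 ⇒ x_{Pike} = 163/6 − (1/3)x_{Largo}.
Similarly x_{Largo} = 26.5 − (1/3)x_{Pike}.
Solving the two reaction functions simultaneously: (1 − (−1/3)(−1/3))x_{Pike} = 163/6 − (1/3)·26.5, so (8/9)x_{Pike} = 55/3 and x_{Pike} = 20.625.
Then x_{Largo} = 26.5 − (1/3)·20.625 = 19.625.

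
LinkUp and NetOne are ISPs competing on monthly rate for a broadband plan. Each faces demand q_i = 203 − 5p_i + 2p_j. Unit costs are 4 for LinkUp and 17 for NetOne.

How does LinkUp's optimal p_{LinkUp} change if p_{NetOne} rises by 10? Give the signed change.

LinkUp's profit: π = (p_{LinkUp} − 4)(203 − 5p_{LinkUp} + 2p_{NetOne}).
∂π/∂p_{LinkUp} = 223 − 10p_{LinkUp} + 2p_{NetOne} = 0 ⇒ p_{LinkUp} = 22.3 + 0.2p_{NetOne}.
The reaction-function slope is 0.2, so a 10-unit rise in p_{NetOne} moves p_{LinkUp} by 0.2 × 10 = 2. LinkUp's best response rises — the actions are strategic complements.

2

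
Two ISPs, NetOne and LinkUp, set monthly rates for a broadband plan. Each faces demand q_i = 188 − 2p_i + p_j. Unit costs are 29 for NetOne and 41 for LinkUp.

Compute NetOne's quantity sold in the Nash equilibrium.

NetOne's profit: π = (p_{NetOne} − 29)(188 − 2p_{NetOne} + p_{LinkUp}).
∂π/∂p_{NetOne} = 246 − 4p_{NetOne} + p_{LinkUp} = 0 ⇒ p_{NetOne} = 61.5 + 0.25p_{LinkUp}.
Similarly p_{LinkUp} = 67.5 + 0.25p_{NetOne}.
Plugging p_{LinkUp} into NetOne's best response: p_{NetOne} = 61.5 + 0.25(67.5 + 0.25p_{NetOne}) ⇒ 0.9375p_{NetOne} = 78.375, so p_{NetOne} = 83.6.
Then p_{LinkUp} = 67.5 + 0.25·83.6 = 88.4.
q_{NetOne} = 188 − 2·83.6 + 88.4 = 109.2.

109.2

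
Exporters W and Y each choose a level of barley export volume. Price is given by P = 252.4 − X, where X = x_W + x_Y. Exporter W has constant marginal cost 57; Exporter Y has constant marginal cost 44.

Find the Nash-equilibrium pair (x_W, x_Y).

Exporter W's profit: π = x_W(252.4 − (x_W + x_Y)) − 57x_W.
∂π/∂x_W = 195.4 − 2x_W − x_Y = 0, so x_W = 97.7 − 0.5x_Y.
By the same steps for Y: x_Y = 104.2 − 0.5x_W.
Plugging x_Y into W's best response: x_W = 97.7 − 0.5(104.2 − 0.5x_W) ⇒ 0.75x_W = 45.6, so x_W = 60.8.
Then x_Y = 104.2 − 0.5·60.8 = 73.8.

60.8, 73.8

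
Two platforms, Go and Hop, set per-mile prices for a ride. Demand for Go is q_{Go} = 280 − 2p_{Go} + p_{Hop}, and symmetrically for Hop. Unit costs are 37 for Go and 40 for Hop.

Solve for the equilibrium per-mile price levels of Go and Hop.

118.4, 119.6

Go's profit: π = (p_{Go} − 37)(280 − 2p_{Go} + p_{Hop}).
∂π/∂p_{Go} = 354 − 4p_{Go} + p_{Hop} = 0 ⇒ p_{Go} = 88.5 + 0.25p_{Hop}.
Similarly p_{Hop} = 90 + 0.25p_{Go}.
Plugging p_{Hop} into Go's best response: p_{Go} = 88.5 + 0.25(90 + 0.25p_{Go}) ⇒ 0.9375p_{Go} = 111, so p_{Go} = 118.4.
Then p_{Hop} = 90 + 0.25·118.4 = 119.6.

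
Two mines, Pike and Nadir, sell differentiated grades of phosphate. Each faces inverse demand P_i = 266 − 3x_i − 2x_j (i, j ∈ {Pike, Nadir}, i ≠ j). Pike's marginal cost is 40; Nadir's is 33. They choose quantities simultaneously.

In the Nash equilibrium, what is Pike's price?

123.4375

Mine Pike's profit: π = x_{Pike}(266 − 3x_{Pike} − 2x_{Nadir}) − 40x_{Pike}.
∂π/∂x_{Pike} = 226 − 6x_{Pike} − 2x_{Nadir} = 0 ⇒ x_{Pike} = 113/3 − (1/3)x_{Nadir}.
Similarly x_{Nadir} = 233/6 − (1/3)x_{Pike}.
Plugging x_{Nadir} into Pike's best response: x_{Pike} = 113/3 − (1/3)(233/6 − (1/3)x_{Pike}) ⇒ (8/9)x_{Pike} = 445/18, so x_{Pike} = 27.8125.
Then x_{Nadir} = 233/6 − (1/3)·27.8125 = 29.5625.
P_{Pike} = 266 − 3·27.8125 − 2·29.5625 = 123.4375.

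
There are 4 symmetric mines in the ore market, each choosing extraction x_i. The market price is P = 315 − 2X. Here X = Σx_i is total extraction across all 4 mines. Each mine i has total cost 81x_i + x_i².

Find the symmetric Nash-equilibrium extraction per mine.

A representative mine's profit is π_i = x_i(315 − 2X) − 81x_i − x_i², with X = x_i + Σ_{j≠i} x_j.
First-order condition: 234 − 6x_i − 2Σ_{j≠i} x_j = 0.
With identical mines, set every x_j = x: then 234 − 6x − 6x = 0, i.e. x = 234/12 = 19.5.

19.5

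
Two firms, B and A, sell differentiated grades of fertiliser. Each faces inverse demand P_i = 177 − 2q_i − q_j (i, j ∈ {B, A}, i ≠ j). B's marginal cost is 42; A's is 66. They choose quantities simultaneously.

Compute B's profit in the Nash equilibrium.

Firm B's profit: π = q_B(177 − 2q_B − q_A) − 42q_B.
∂π/∂q_B = 135 − 4q_B − q_A = 0 ⇒ q_B = 33.75 − 0.25q_A.
Similarly q_A = 27.75 − 0.25q_B.
Substituting the second reaction function into the first: q_B = 33.75 − 0.25(27.75 − 0.25q_B), which gives 0.9375q_B = 26.8125 ⇒ q_B = 28.6.
Then q_A = 27.75 − 0.25·28.6 = 20.6.
P_B = 177 − 2·28.6 − 20.6 = 99.2.
Profit = (99.2 − 42)·28.6 = 1635.92.

1635.92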